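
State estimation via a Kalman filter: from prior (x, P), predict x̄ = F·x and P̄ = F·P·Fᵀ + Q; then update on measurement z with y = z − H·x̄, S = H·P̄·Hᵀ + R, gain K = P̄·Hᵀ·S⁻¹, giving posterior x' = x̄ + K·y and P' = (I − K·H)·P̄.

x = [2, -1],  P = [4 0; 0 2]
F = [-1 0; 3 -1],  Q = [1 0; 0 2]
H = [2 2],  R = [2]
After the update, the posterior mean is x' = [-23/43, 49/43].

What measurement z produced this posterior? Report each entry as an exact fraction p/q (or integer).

x̄ = F·x = [-2, 7]
P̄ = F·P·Fᵀ + Q = [5 -12; -12 40]
S = H·P̄·Hᵀ + R = [86]
K = P̄·Hᵀ·S⁻¹ = [-7/43; 28/43]
x' − x̄ = [63/43, -252/43] = K·y
y = (KᵀK)⁻¹·Kᵀ·(x' − x̄) = [-9]
z = y + H·x̄ = [-9] + [10] = [1]

z = [1]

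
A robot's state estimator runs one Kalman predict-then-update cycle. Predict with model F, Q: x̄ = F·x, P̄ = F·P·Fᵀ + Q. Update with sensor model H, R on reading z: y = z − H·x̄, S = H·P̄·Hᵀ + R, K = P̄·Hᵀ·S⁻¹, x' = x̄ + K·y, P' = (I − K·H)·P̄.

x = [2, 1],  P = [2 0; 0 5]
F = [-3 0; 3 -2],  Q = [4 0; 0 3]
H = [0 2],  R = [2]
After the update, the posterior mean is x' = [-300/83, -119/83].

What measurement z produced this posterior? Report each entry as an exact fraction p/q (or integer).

x̄ = F·x = [-6, 4]
P̄ = F·P·Fᵀ + Q = [22 -18; -18 41]
S = H·P̄·Hᵀ + R = [166]
K = P̄·Hᵀ·S⁻¹ = [-18/83; 41/83]
x' − x̄ = [198/83, -451/83] = K·y
y = (KᵀK)⁻¹·Kᵀ·(x' − x̄) = [-11]
z = y + H·x̄ = [-11] + [8] = [-3]

z = [-3]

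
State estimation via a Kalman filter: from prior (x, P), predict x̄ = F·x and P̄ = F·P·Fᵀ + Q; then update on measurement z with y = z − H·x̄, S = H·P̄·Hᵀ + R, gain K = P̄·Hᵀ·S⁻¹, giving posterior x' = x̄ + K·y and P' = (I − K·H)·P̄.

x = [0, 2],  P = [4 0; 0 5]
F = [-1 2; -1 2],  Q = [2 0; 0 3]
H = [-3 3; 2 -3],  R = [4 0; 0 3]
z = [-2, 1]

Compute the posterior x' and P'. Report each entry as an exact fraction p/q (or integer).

x' = [2302/1517, 1196/1517]
P' = [8250/1517 6714/1517; 6714/1517 5742/1517]

x̄ = F·x = [4, 4]
P̄ = F·P·Fᵀ + Q = [26 24; 24 27]
y = z − H·x̄ = [-2, 5]
S = H·P̄·Hᵀ + R = [49 -39; -39 62]
K = P̄·Hᵀ·S⁻¹ = [-1152/1517 -1214/1517; -729/1517 -1266/1517]
x' = x̄ + K·y = [2302/1517, 1196/1517]
P' = (I − K·H)·P̄ = [8250/1517 6714/1517; 6714/1517 5742/1517]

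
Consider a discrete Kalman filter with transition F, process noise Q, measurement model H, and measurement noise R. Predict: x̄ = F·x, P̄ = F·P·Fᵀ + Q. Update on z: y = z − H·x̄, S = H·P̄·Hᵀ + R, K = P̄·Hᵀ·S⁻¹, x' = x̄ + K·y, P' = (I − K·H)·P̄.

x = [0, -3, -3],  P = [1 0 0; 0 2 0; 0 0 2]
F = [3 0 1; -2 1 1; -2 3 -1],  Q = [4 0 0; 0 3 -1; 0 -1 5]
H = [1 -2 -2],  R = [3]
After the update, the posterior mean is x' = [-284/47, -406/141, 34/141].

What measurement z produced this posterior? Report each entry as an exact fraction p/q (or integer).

x̄ = F·x = [-3, -6, -6]
P̄ = F·P·Fᵀ + Q = [15 -4 -8; -4 11 7; -8 7 29]
S = H·P̄·Hᵀ + R = [282]
K = P̄·Hᵀ·S⁻¹ = [13/94; -20/141; -40/141]
x' − x̄ = [-143/47, 440/141, 880/141] = K·y
y = (KᵀK)⁻¹·Kᵀ·(x' − x̄) = [-22]
z = y + H·x̄ = [-22] + [21] = [-1]

z = [-1]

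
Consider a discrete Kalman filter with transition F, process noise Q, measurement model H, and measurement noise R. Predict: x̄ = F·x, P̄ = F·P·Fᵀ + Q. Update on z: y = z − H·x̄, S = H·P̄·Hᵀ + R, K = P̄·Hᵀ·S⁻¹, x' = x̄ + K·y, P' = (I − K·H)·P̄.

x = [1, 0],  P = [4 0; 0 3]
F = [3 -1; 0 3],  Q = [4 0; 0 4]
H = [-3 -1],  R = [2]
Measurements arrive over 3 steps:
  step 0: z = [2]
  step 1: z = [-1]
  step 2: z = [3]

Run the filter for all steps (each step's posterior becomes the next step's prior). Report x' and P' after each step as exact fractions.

step 0: x' = [-37/61, -22/183], P' = [223/61 -629/61; -629/61 5665/183]
step 1: x' = [45131/20625, -115556/20625], P' = [149264/20625 -140988/6875; -140988/6875 1235414/20625]
step 2: x' = [-4302517/2159439, 2195084/719813], P' = [16214366/2159439 -15316110/719813; -15316110/719813 134065814/2159439]

step 0: x̄ = F·x = [3, 0]
step 0: P̄ = F·P·Fᵀ + Q = [43 -9; -9 31]
step 0: y = z − H·x̄ = [11]
step 0: S = H·P̄·Hᵀ + R = [366]
step 0: K = P̄·Hᵀ·S⁻¹ = [-20/61; -2/183]
step 0: x' = x̄ + K·y = [-37/61, -22/183]
step 0: P' = (I − K·H)·P̄ = [223/61 -629/61; -629/61 5665/183]
step 1: x̄ = F·x = [-311/183, -22/61]
step 1: P̄ = F·P·Fᵀ + Q = [23740/183 -11326/61; -11326/61 17239/61]
step 1: y = z − H·x̄ = [-394/61]
step 1: S = H·P̄·Hᵀ + R = [20625/61]
step 1: K = P̄·Hᵀ·S⁻¹ = [-4138/6875; 16739/20625]
step 1: x' = x̄ + K·y = [45131/20625, -115556/20625]
step 1: P' = (I − K·H)·P̄ = [149264/20625 -140988/6875; -140988/6875 1235414/20625]
step 2: x̄ = F·x = [250949/20625, -115556/6875]
step 2: P̄ = F·P·Fᵀ + Q = [5199074/20625 -2504306/6875; -2504306/6875 3733742/6875]
step 2: y = z − H·x̄ = [156018/6875]
step 2: S = H·P̄·Hᵀ + R = [4318878/6875]
step 2: K = P̄·Hᵀ·S⁻¹ = [-449128/719813; 1889588/2159439]
step 2: x' = x̄ + K·y = [-4302517/2159439, 2195084/719813]
step 2: P' = (I − K·H)·P̄ = [16214366/2159439 -15316110/719813; -15316110/719813 134065814/2159439]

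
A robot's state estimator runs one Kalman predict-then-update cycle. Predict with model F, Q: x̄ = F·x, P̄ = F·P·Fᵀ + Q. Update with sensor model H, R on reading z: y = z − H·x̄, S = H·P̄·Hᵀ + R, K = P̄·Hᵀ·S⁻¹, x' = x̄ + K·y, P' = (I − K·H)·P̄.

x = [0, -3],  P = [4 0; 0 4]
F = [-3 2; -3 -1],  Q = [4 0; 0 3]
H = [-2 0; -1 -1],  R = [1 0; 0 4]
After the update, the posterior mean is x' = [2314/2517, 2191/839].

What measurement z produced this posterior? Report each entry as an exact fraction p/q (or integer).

z = [-2, -3]

x̄ = F·x = [-6, 3]
P̄ = F·P·Fᵀ + Q = [56 28; 28 43]
S = H·P̄·Hᵀ + R = [225 168; 168 159]
K = P̄·Hᵀ·S⁻¹ = [-1232/2517 -28/2517; 336/839 -2189/2517]
x' − x̄ = [17416/2517, -326/839] = K·y
y = (KᵀK)⁻¹·Kᵀ·(x' − x̄) = [-14, -6]
z = y + H·x̄ = [-14, -6] + [12, 3] = [-2, -3]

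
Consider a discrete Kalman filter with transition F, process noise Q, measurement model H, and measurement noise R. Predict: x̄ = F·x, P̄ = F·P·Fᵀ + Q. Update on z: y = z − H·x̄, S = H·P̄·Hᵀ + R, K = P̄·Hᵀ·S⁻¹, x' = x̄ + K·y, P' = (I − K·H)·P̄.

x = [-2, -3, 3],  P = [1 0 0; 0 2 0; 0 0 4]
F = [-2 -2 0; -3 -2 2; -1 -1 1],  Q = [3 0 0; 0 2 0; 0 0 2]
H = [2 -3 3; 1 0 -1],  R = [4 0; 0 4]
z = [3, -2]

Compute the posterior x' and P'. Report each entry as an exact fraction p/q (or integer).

x' = [2587/340, 841/68, 547/68]
P' = [6753/680 1943/136 1041/136; 1943/136 3189/136 1827/136; 1041/136 1827/136 1125/136]

x̄ = F·x = [10, 18, 8]
P̄ = F·P·Fᵀ + Q = [15 14 6; 14 35 15; 6 15 9]
y = z − H·x̄ = [13, -4]
S = H·P̄·Hᵀ + R = [94 12; 12 16]
K = P̄·Hᵀ·S⁻¹ = [-3/340 387/680; -25/68 29/136; -3/68 -21/136]
x' = x̄ + K·y = [2587/340, 841/68, 547/68]
P' = (I − K·H)·P̄ = [6753/680 1943/136 1041/136; 1943/136 3189/136 1827/136; 1041/136 1827/136 1125/136]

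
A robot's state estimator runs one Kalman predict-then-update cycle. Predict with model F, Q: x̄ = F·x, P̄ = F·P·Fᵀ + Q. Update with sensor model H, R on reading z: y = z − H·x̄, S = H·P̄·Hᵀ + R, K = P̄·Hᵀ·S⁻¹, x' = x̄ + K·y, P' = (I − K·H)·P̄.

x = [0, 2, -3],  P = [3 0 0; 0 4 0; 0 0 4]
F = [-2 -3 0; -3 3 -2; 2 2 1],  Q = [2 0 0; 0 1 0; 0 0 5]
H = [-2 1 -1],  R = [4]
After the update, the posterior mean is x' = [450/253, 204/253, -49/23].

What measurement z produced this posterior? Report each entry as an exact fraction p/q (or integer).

z = [-1]

x̄ = F·x = [-6, 12, 1]
P̄ = F·P·Fᵀ + Q = [50 -18 -36; -18 80 -2; -36 -2 37]
S = H·P̄·Hᵀ + R = [253]
K = P̄·Hᵀ·S⁻¹ = [-82/253; 118/253; 3/23]
x' − x̄ = [1968/253, -2832/253, -72/23] = K·y
y = (KᵀK)⁻¹·Kᵀ·(x' − x̄) = [-24]
z = y + H·x̄ = [-24] + [23] = [-1]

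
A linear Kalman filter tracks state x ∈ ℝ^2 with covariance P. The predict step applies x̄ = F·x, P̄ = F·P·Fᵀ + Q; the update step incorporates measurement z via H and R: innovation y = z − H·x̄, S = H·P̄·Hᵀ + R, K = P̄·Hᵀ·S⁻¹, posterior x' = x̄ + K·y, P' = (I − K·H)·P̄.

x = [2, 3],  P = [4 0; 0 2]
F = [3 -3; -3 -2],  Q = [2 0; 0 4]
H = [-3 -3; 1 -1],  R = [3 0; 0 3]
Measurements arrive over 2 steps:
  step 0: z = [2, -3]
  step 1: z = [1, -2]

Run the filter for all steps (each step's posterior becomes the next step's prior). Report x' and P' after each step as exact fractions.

step 0: x̄ = F·x = [-3, -12]
step 0: P̄ = F·P·Fᵀ + Q = [56 -24; -24 48]
step 0: y = z − H·x̄ = [-43, -12]
step 0: S = H·P̄·Hᵀ + R = [507 -24; -24 155]
step 0: K = P̄·Hᵀ·S⁻¹ = [-4320/26003 12752/26003; -4296/26003 -12744/26003]
step 0: x' = x̄ + K·y = [-45273/26003, 25620/26003]
step 0: P' = (I − K·H)·P̄ = [21288/26003 -16968/26003; -16968/26003 21264/26003]
step 1: x̄ = F·x = [-212679/26003, 84579/26003]
step 1: P̄ = F·P·Fᵀ + Q = [740398/26003 -114912/26003; -114912/26003 177044/26003]
step 1: y = z − H·x̄ = [-358297/26003, 245252/26003]
step 1: S = H·P̄·Hᵀ + R = [6266571/26003 -1690062/26003; -1690062/26003 1225275/26003]
step 1: K = P̄·Hᵀ·S⁻¹ = [-10942970/61812909 28054846/61812909; -7756/51813 -23044/51813]
step 1: x' = x̄ + K·y = [-90180643/61812909, 58057/51813]
step 1: P' = (I − K·H)·P̄ = [47553754/61812909 -30688/51813; -30688/51813 38444/51813]

step 0: x' = [-45273/26003, 25620/26003], P' = [21288/26003 -16968/26003; -16968/26003 21264/26003]
step 1: x' = [-90180643/61812909, 58057/51813], P' = [47553754/61812909 -30688/51813; -30688/51813 38444/51813]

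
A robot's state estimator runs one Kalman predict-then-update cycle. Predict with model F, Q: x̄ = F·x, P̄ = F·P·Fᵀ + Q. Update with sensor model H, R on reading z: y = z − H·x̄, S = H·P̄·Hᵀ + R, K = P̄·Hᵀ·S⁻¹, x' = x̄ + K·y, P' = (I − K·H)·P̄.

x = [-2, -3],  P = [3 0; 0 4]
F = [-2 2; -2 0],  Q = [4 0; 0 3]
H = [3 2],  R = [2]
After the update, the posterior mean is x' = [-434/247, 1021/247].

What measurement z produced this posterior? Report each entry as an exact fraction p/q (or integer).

x̄ = F·x = [-2, 4]
P̄ = F·P·Fᵀ + Q = [32 12; 12 15]
S = H·P̄·Hᵀ + R = [494]
K = P̄·Hᵀ·S⁻¹ = [60/247; 33/247]
x' − x̄ = [60/247, 33/247] = K·y
y = (KᵀK)⁻¹·Kᵀ·(x' − x̄) = [1]
z = y + H·x̄ = [1] + [2] = [3]

z = [3]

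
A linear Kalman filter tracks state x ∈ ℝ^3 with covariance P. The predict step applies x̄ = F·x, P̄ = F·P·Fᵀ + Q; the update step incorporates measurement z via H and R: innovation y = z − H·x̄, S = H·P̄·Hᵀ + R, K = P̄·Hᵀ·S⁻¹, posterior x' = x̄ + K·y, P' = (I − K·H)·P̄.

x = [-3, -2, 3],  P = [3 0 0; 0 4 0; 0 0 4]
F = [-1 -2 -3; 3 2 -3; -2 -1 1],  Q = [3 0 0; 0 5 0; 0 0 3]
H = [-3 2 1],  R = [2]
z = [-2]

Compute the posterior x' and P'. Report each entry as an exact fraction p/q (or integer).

x' = [-4924/587, -10489/587, 4982/587]
P' = [11546/587 21007/587 -7676/587; 21007/587 39899/587 -16583/587; -7676/587 -16583/587 10020/587]

x̄ = F·x = [-2, -22, 11]
P̄ = F·P·Fᵀ + Q = [58 11 2; 11 84 -38; 2 -38 23]
y = z − H·x̄ = [25]
S = H·P̄·Hᵀ + R = [587]
K = P̄·Hᵀ·S⁻¹ = [-150/587; 97/587; -59/587]
x' = x̄ + K·y = [-4924/587, -10489/587, 4982/587]
P' = (I − K·H)·P̄ = [11546/587 21007/587 -7676/587; 21007/587 39899/587 -16583/587; -7676/587 -16583/587 10020/587]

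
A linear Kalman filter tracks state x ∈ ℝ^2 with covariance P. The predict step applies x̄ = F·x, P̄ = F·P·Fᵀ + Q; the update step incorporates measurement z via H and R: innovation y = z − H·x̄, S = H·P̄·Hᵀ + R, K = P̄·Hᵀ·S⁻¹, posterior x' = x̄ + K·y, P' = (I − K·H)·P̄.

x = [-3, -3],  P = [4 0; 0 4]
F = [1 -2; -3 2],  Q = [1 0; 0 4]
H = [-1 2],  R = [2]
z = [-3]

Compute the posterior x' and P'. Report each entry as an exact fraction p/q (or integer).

x' = [1539/359, 237/359]
P' = [1610/359 728/359; 728/359 504/359]

x̄ = F·x = [3, 3]
P̄ = F·P·Fᵀ + Q = [21 -28; -28 56]
y = z − H·x̄ = [-6]
S = H·P̄·Hᵀ + R = [359]
K = P̄·Hᵀ·S⁻¹ = [-77/359; 140/359]
x' = x̄ + K·y = [1539/359, 237/359]
P' = (I − K·H)·P̄ = [1610/359 728/359; 728/359 504/359]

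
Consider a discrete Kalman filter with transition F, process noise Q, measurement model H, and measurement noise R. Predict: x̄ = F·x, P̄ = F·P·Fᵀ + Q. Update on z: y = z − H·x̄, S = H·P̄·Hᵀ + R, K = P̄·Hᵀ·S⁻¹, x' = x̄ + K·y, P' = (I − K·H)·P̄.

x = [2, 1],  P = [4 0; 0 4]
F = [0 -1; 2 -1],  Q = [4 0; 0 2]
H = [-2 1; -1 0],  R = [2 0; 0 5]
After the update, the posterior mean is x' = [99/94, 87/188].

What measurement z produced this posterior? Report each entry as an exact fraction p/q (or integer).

x̄ = F·x = [-1, 3]
P̄ = F·P·Fᵀ + Q = [8 4; 4 22]
S = H·P̄·Hᵀ + R = [40 12; 12 13]
K = P̄·Hᵀ·S⁻¹ = [-15/94 -22/47; 115/188 -41/47]
x' − x̄ = [193/94, -477/188] = K·y
y = (KᵀK)⁻¹·Kᵀ·(x' − x̄) = [-7, -2]
z = y + H·x̄ = [-7, -2] + [5, 1] = [-2, -1]

z = [-2, -1]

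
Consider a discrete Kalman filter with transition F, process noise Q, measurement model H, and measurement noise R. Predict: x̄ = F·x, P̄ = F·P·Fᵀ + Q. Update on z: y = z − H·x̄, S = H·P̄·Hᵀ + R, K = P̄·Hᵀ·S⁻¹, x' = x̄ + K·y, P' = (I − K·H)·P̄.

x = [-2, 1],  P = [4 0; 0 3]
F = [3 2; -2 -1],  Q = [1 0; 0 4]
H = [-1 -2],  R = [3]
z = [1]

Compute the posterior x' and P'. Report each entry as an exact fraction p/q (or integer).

x̄ = F·x = [-4, 3]
P̄ = F·P·Fᵀ + Q = [49 -30; -30 23]
y = z − H·x̄ = [3]
S = H·P̄·Hᵀ + R = [24]
K = P̄·Hᵀ·S⁻¹ = [11/24; -2/3]
x' = x̄ + K·y = [-21/8, 1]
P' = (I − K·H)·P̄ = [1055/24 -68/3; -68/3 37/3]

x' = [-21/8, 1]
P' = [1055/24 -68/3; -68/3 37/3]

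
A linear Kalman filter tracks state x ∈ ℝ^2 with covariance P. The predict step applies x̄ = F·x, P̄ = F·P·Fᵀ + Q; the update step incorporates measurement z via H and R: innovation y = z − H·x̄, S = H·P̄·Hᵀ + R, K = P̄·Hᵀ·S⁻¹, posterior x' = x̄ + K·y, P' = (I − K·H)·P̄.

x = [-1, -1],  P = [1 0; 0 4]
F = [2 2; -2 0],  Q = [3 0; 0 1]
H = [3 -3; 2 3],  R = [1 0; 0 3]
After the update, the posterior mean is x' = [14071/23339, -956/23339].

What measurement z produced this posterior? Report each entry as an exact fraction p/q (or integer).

x̄ = F·x = [-4, 2]
P̄ = F·P·Fᵀ + Q = [23 -4; -4 5]
S = H·P̄·Hᵀ + R = [325 81; 81 92]
K = P̄·Hᵀ·S⁻¹ = [4698/23339 4489/23339; -3051/23339 4462/23339]
x' − x̄ = [107427/23339, -47634/23339] = K·y
y = (KᵀK)⁻¹·Kᵀ·(x' − x̄) = [20, 3]
z = y + H·x̄ = [20, 3] + [-18, -2] = [2, 1]

z = [2, 1]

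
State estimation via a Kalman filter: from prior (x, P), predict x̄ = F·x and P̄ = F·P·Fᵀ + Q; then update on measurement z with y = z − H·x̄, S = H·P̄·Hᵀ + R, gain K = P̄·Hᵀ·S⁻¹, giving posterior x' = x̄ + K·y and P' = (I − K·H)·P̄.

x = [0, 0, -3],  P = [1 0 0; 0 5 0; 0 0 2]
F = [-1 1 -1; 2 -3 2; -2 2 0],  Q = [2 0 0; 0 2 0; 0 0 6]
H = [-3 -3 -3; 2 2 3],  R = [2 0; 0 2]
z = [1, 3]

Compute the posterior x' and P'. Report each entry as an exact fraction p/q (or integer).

x' = [69/17, -2691/340, 1197/340]
P' = [91/17 -577/85 104/85; -577/85 9951/850 -3507/850; 104/85 -3507/850 2149/850]

x̄ = F·x = [3, -6, 0]
P̄ = F·P·Fᵀ + Q = [10 -21 12; -21 59 -34; 12 -34 30]
y = z − H·x̄ = [-8, 9]
S = H·P̄·Hᵀ + R = [119 -102; -102 116]
K = P̄·Hᵀ·S⁻¹ = [27/85 2/5; -1011/850 -127/100; 477/850 89/100]
x' = x̄ + K·y = [69/17, -2691/340, 1197/340]
P' = (I − K·H)·P̄ = [91/17 -577/85 104/85; -577/85 9951/850 -3507/850; 104/85 -3507/850 2149/850]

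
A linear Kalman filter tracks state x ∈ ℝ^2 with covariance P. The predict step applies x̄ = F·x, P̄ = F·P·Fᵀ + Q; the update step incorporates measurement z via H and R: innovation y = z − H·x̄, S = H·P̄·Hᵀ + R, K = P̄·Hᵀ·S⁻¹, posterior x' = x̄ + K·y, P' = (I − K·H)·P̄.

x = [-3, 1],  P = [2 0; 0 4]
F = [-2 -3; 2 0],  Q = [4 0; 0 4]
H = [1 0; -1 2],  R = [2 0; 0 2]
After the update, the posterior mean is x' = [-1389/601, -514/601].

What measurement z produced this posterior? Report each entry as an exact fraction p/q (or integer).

x̄ = F·x = [3, -6]
P̄ = F·P·Fᵀ + Q = [48 -8; -8 12]
S = H·P̄·Hᵀ + R = [50 -64; -64 130]
K = P̄·Hᵀ·S⁻¹ = [536/601 -32/601; 252/601 272/601]
x' − x̄ = [-3192/601, 3092/601] = K·y
y = (KᵀK)⁻¹·Kᵀ·(x' − x̄) = [-5, 16]
z = y + H·x̄ = [-5, 16] + [3, -15] = [-2, 1]

z = [-2, 1]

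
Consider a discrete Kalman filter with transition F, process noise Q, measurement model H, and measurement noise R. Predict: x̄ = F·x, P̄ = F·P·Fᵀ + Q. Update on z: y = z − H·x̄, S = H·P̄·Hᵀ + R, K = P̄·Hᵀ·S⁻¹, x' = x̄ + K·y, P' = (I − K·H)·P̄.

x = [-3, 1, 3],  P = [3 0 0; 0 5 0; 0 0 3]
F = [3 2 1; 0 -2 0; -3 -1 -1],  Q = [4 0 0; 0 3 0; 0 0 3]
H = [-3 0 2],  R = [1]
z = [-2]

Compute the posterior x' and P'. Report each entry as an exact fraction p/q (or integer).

x̄ = F·x = [-4, -2, 5]
P̄ = F·P·Fᵀ + Q = [54 -20 -40; -20 23 10; -40 10 38]
y = z − H·x̄ = [-24]
S = H·P̄·Hᵀ + R = [1119]
K = P̄·Hᵀ·S⁻¹ = [-242/1119; 80/1119; 196/1119]
x' = x̄ + K·y = [444/373, -1386/373, 297/373]
P' = (I − K·H)·P̄ = [1862/1119 -3020/1119 2672/1119; -3020/1119 19337/1119 -4490/1119; 2672/1119 -4490/1119 4106/1119]

x' = [444/373, -1386/373, 297/373]
P' = [1862/1119 -3020/1119 2672/1119; -3020/1119 19337/1119 -4490/1119; 2672/1119 -4490/1119 4106/1119]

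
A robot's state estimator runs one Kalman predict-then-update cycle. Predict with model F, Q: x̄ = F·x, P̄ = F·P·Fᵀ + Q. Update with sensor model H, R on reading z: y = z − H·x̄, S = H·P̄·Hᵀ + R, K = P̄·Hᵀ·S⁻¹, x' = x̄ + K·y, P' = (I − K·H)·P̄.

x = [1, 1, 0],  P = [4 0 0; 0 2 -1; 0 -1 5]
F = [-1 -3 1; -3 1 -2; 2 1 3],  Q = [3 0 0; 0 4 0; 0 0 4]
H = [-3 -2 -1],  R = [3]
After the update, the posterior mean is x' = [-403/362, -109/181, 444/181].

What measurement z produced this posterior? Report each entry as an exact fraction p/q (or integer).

x̄ = F·x = [-4, -2, 3]
P̄ = F·P·Fᵀ + Q = [36 -11 9; -11 66 -53; 9 -53 61]
S = H·P̄·Hᵀ + R = [362]
K = P̄·Hᵀ·S⁻¹ = [-95/362; -23/181; 9/181]
x' − x̄ = [1045/362, 253/181, -99/181] = K·y
y = (KᵀK)⁻¹·Kᵀ·(x' − x̄) = [-11]
z = y + H·x̄ = [-11] + [13] = [2]

z = [2]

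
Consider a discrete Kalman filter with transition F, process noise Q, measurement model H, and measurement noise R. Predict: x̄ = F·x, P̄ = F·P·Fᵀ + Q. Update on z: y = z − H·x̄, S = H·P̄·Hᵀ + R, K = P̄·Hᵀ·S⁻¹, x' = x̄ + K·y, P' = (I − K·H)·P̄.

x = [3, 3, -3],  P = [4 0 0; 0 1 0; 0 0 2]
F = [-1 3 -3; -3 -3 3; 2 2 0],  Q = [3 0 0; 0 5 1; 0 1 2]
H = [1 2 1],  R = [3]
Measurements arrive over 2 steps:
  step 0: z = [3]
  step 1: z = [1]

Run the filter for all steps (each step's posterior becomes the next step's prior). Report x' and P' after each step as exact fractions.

step 0: x' = [2325/151, -1317/151, 672/151], P' = [5130/151 -2449/151 -226/151; -2449/151 1804/151 -883/151; -226/151 -883/151 1878/151]
step 1: x' = [-6268861/139376, 3143651/139376, 47803/69688], P' = [58659689/139376 -30691975/139376 1399281/69688; -30691975/139376 16477449/139376 -1022167/69688; 1399281/69688 -1022167/69688 298849/34844]

step 0: x̄ = F·x = [15, -27, 12]
step 0: P̄ = F·P·Fᵀ + Q = [34 -15 -2; -15 68 -29; -2 -29 22]
step 0: y = z − H·x̄ = [30]
step 0: S = H·P̄·Hᵀ + R = [151]
step 0: K = P̄·Hᵀ·S⁻¹ = [2/151; 92/151; -38/151]
step 0: x' = x̄ + K·y = [2325/151, -1317/151, 672/151]
step 0: P' = (I − K·H)·P̄ = [5130/151 -2449/151 -226/151; -2449/151 1804/151 -883/151; -226/151 -883/151 1878/151]
step 1: x̄ = F·x = [-8292/151, -1008/151, 2016/151]
step 1: P̄ = F·P·Fᵀ + Q = [67953/151 -20304/151 -2578/151; -20304/151 55943/151 -18719/151; -2578/151 -18719/151 8446/151]
step 1: y = z − H·x̄ = [8443/151]
step 1: S = H·P̄·Hᵀ + R = [139376/151]
step 1: K = P̄·Hᵀ·S⁻¹ = [24767/139376; 72863/139376; -15785/69688]
step 1: x' = x̄ + K·y = [-6268861/139376, 3143651/139376, 47803/69688]
step 1: P' = (I − K·H)·P̄ = [58659689/139376 -30691975/139376 1399281/69688; -30691975/139376 16477449/139376 -1022167/69688; 1399281/69688 -1022167/69688 298849/34844]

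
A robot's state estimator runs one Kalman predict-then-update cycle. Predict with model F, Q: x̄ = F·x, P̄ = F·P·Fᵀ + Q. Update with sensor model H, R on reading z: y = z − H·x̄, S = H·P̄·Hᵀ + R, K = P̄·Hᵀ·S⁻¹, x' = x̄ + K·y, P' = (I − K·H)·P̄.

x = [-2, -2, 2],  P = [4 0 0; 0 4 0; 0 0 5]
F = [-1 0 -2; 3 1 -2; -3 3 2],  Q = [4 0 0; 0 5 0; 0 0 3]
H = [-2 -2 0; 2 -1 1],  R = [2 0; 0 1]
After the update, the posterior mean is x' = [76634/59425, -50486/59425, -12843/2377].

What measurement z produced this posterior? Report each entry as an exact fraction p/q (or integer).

x̄ = F·x = [-2, -12, 4]
P̄ = F·P·Fᵀ + Q = [28 8 -8; 8 65 -44; -8 -44 95]
S = H·P̄·Hᵀ + R = [438 106; 106 297]
K = P̄·Hᵀ·S⁻¹ = [-12812/59425 12576/59425; -16752/59425 -12629/59425; 357/2377 857/2377]
x' − x̄ = [195484/59425, 662614/59425, -22351/2377] = K·y
y = (KᵀK)⁻¹·Kᵀ·(x' − x̄) = [-29, -14]
z = y + H·x̄ = [-29, -14] + [28, 12] = [-1, -2]

z = [-1, -2]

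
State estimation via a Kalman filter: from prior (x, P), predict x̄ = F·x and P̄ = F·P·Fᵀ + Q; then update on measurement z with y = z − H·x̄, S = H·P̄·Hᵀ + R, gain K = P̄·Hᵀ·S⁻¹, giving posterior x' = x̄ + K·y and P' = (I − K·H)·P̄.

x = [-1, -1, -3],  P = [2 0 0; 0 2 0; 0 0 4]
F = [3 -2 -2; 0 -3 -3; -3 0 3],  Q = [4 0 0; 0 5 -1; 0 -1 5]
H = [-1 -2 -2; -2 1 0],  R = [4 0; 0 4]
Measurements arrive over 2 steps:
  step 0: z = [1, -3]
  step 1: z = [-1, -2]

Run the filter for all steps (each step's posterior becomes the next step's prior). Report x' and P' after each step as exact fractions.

step 0: x' = [43389/10331, 57373/10331, -82439/10331], P' = [76108/10331 128776/10331 -162656/10331; 128776/10331 250380/10331 -306372/10331; -162656/10331 -306372/10331 387342/10331]
step 1: x' = [538636445/219640589, 79174680/31377227, -709151286/219640589], P' = [1141810816/219640589 254603152/31377227 -2357045732/219640589; 254603152/31377227 69139140/4482461 -610684500/31377227; -2357045732/219640589 -610684500/31377227 5667346992/219640589]

step 0: x̄ = F·x = [5, 12, -6]
step 0: P̄ = F·P·Fᵀ + Q = [46 36 -42; 36 59 -37; -42 -37 59]
step 0: y = z − H·x̄ = [18, -5]
step 0: S = H·P̄·Hᵀ + R = [202 -12; -12 103]
step 0: K = P̄·Hᵀ·S⁻¹ = [-2087/10331 -5860/10331; -4198/10331 -1793/10331; 179/10331 4735/10331]
step 0: x' = x̄ + K·y = [43389/10331, 57373/10331, -82439/10331]
step 0: P' = (I − K·H)·P̄ = [76108/10331 128776/10331 -162656/10331; 128776/10331 250380/10331 -306372/10331; -162656/10331 -306372/10331 387342/10331]
step 1: x̄ = F·x = [180299/10331, 75198/10331, -377484/10331]
step 1: P̄ = F·P·Fᵀ + Q = [1232768/10331 454788/10331 -2837976/10331; 454788/10331 276457/10331 -1043981/10331; -2837976/10331 -1043981/10331 7150513/10331]
step 1: y = z − H·x̄ = [-434604/10331, 264738/10331]
step 1: S = H·P̄·Hᵀ + R = [13097372/10331 -5986956/10331; -5986956/10331 3429701/10331]
step 1: K = P̄·Hᵀ·S⁻¹ = [1959130/219640589 -125349892/219640589; -295528/31377227 -6308081/31377227; -107016313/219640589 109824991/219640589]
step 1: x' = x̄ + K·y = [538636445/219640589, 79174680/31377227, -709151286/219640589]
step 1: P' = (I − K·H)·P̄ = [1141810816/219640589 254603152/31377227 -2357045732/219640589; 254603152/31377227 69139140/4482461 -610684500/31377227; -2357045732/219640589 -610684500/31377227 5667346992/219640589]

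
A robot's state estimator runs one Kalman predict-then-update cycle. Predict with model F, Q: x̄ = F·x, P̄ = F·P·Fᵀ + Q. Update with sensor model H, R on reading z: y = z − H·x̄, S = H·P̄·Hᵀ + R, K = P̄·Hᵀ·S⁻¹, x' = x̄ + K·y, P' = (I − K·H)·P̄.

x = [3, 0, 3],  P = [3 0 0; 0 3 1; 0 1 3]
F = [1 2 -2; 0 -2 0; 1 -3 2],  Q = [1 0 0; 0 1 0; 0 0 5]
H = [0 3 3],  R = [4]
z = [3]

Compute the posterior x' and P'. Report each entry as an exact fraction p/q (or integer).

x' = [-33/86, -243/86, 333/86]
P' = [8135/688 571/688 -671/688; 571/688 2383/688 -2275/688; -671/688 -2275/688 2471/688]

x̄ = F·x = [-3, 0, 9]
P̄ = F·P·Fᵀ + Q = [20 -8 -17; -8 13 14; -17 14 35]
y = z − H·x̄ = [-24]
S = H·P̄·Hᵀ + R = [688]
K = P̄·Hᵀ·S⁻¹ = [-75/688; 81/688; 147/688]
x' = x̄ + K·y = [-33/86, -243/86, 333/86]
P' = (I − K·H)·P̄ = [8135/688 571/688 -671/688; 571/688 2383/688 -2275/688; -671/688 -2275/688 2471/688]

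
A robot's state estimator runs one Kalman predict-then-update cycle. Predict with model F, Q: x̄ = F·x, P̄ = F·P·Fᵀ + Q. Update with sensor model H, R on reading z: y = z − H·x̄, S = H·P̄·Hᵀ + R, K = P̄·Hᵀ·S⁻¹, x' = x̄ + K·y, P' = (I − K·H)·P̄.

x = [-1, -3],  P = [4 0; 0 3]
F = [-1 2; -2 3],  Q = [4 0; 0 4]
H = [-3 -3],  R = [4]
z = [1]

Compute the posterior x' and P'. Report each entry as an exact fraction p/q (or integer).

x' = [-109/215, 28/215]
P' = [2456/1075 -2272/1075; -2272/1075 2564/1075]

x̄ = F·x = [-5, -7]
P̄ = F·P·Fᵀ + Q = [20 26; 26 47]
y = z − H·x̄ = [-35]
S = H·P̄·Hᵀ + R = [1075]
K = P̄·Hᵀ·S⁻¹ = [-138/1075; -219/1075]
x' = x̄ + K·y = [-109/215, 28/215]
P' = (I − K·H)·P̄ = [2456/1075 -2272/1075; -2272/1075 2564/1075]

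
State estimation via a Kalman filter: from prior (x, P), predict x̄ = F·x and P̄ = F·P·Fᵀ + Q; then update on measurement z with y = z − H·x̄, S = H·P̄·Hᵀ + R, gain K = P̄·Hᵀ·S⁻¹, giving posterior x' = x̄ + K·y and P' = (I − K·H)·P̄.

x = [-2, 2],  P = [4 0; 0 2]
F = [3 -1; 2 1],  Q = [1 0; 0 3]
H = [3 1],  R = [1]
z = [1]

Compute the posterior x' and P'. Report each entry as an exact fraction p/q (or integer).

x' = [-287/505, 1339/505]
P' = [374/505 -983/505; -983/505 3036/505]

x̄ = F·x = [-8, -2]
P̄ = F·P·Fᵀ + Q = [39 22; 22 21]
y = z − H·x̄ = [27]
S = H·P̄·Hᵀ + R = [505]
K = P̄·Hᵀ·S⁻¹ = [139/505; 87/505]
x' = x̄ + K·y = [-287/505, 1339/505]
P' = (I − K·H)·P̄ = [374/505 -983/505; -983/505 3036/505]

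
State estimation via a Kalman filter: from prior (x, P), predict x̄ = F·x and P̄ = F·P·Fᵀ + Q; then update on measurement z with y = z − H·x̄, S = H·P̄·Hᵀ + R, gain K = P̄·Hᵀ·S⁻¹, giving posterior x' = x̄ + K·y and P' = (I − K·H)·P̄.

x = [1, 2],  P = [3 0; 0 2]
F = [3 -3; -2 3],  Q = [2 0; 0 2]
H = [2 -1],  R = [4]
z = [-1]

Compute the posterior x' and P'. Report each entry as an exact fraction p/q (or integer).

x̄ = F·x = [-3, 4]
P̄ = F·P·Fᵀ + Q = [47 -36; -36 32]
y = z − H·x̄ = [9]
S = H·P̄·Hᵀ + R = [368]
K = P̄·Hᵀ·S⁻¹ = [65/184; -13/46]
x' = x̄ + K·y = [33/184, 67/46]
P' = (I − K·H)·P̄ = [99/92 17/23; 17/23 60/23]

x' = [33/184, 67/46]
P' = [99/92 17/23; 17/23 60/23]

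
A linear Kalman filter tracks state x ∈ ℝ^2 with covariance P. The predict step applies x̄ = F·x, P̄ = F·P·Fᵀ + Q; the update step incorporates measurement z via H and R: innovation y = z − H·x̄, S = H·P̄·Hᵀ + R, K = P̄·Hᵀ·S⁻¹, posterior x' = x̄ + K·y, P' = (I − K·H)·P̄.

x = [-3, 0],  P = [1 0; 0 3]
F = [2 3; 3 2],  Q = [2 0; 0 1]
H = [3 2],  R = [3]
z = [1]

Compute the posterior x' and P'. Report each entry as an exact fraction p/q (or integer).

x' = [1383/676, -448/169]
P' = [699/676 -207/169; -207/169 354/169]

x̄ = F·x = [-6, -9]
P̄ = F·P·Fᵀ + Q = [33 24; 24 22]
y = z − H·x̄ = [37]
S = H·P̄·Hᵀ + R = [676]
K = P̄·Hᵀ·S⁻¹ = [147/676; 29/169]
x' = x̄ + K·y = [1383/676, -448/169]
P' = (I − K·H)·P̄ = [699/676 -207/169; -207/169 354/169]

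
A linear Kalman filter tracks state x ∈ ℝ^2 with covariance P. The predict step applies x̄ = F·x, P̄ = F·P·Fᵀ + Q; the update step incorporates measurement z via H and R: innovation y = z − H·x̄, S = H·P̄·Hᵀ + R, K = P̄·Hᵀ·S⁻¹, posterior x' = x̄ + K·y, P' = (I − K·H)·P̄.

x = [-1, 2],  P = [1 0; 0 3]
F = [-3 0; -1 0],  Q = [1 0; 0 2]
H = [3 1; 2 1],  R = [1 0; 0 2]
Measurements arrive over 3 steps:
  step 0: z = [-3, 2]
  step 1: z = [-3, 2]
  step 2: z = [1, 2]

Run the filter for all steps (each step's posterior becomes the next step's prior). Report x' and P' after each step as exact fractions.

step 0: x' = [-241/300, 29/50], P' = [83/300 -27/50; -27/50 39/25]
step 1: x' = [-22683/31844, 7061/15922], P' = [8625/31844 -8459/15922; -8459/15922 12315/7961]
step 2: x' = [1333555/3330508, 456931/1665254], P' = [901627/3330508 -884377/1665254; -884377/1665254 1287753/832627]

step 0: x̄ = F·x = [3, 1]
step 0: P̄ = F·P·Fᵀ + Q = [10 3; 3 3]
step 0: y = z − H·x̄ = [-13, -5]
step 0: S = H·P̄·Hᵀ + R = [112 78; 78 57]
step 0: K = P̄·Hᵀ·S⁻¹ = [29/100 1/150; -3/50 6/25]
step 0: x' = x̄ + K·y = [-241/300, 29/50]
step 0: P' = (I − K·H)·P̄ = [83/300 -27/50; -27/50 39/25]
step 1: x̄ = F·x = [241/100, 241/300]
step 1: P̄ = F·P·Fᵀ + Q = [349/100 83/100; 83/100 683/300]
step 1: y = z − H·x̄ = [-331/30, -1087/300]
step 1: S = H·P̄·Hᵀ + R = [119/3 821/30; 821/30 6467/300]
step 1: K = P̄·Hᵀ·S⁻¹ = [8957/31844 83/15922; -747/15922 1928/7961]
step 1: x' = x̄ + K·y = [-22683/31844, 7061/15922]
step 1: P' = (I − K·H)·P̄ = [8625/31844 -8459/15922; -8459/15922 12315/7961]
step 2: x̄ = F·x = [68049/31844, 22683/31844]
step 2: P̄ = F·P·Fᵀ + Q = [109469/31844 25875/31844; 25875/31844 72313/31844]
step 2: y = z − H·x̄ = [-97493/15922, -95093/31844]
step 2: S = H·P̄·Hᵀ + R = [311157/7961 429251/15922; 429251/15922 677377/31844]
step 2: K = P̄·Hᵀ·S⁻¹ = [936127/3330508 8625/1665254; -77625/1665254 201688/832627]
step 2: x' = x̄ + K·y = [1333555/3330508, 456931/1665254]
step 2: P' = (I − K·H)·P̄ = [901627/3330508 -884377/1665254; -884377/1665254 1287753/832627]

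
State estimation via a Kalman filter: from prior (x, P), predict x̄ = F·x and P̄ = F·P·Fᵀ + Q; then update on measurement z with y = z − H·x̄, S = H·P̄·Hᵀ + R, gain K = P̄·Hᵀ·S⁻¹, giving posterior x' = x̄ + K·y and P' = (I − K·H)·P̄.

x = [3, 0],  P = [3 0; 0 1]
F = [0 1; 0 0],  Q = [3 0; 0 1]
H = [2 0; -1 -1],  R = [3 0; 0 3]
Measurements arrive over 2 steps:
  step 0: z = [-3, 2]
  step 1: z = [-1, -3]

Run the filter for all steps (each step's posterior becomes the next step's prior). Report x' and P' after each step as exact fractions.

step 0: x̄ = F·x = [0, 0]
step 0: P̄ = F·P·Fᵀ + Q = [4 0; 0 1]
step 0: y = z − H·x̄ = [-3, 2]
step 0: S = H·P̄·Hᵀ + R = [19 -8; -8 8]
step 0: K = P̄·Hᵀ·S⁻¹ = [4/11 -3/22; -1/11 -19/88]
step 0: x' = x̄ + K·y = [-15/11, -7/44]
step 0: P' = (I − K·H)·P̄ = [6/11 -3/22; -3/22 69/88]
step 1: x̄ = F·x = [-7/44, 0]
step 1: P̄ = F·P·Fᵀ + Q = [333/88 0; 0 1]
step 1: y = z − H·x̄ = [-15/22, -139/44]
step 1: S = H·P̄·Hᵀ + R = [399/22 -333/44; -333/44 685/88]
step 1: K = P̄·Hᵀ·S⁻¹ = [888/2461 -333/2461; -222/2461 -532/2461]
step 1: x' = x̄ + K·y = [55/2461, 1832/2461]
step 1: P' = (I − K·H)·P̄ = [1332/2461 -333/2461; -333/2461 1929/2461]

step 0: x' = [-15/11, -7/44], P' = [6/11 -3/22; -3/22 69/88]
step 1: x' = [55/2461, 1832/2461], P' = [1332/2461 -333/2461; -333/2461 1929/2461]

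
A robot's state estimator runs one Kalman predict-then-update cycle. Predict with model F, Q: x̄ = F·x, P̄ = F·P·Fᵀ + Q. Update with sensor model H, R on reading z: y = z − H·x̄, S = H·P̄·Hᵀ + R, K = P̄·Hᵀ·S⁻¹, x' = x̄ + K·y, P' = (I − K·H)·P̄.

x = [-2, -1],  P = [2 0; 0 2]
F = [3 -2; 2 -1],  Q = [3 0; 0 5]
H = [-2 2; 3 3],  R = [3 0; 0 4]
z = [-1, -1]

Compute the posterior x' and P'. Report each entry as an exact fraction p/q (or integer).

x' = [4/73, -31/73]
P' = [8045/28032 -1777/28032; -1777/28032 7877/28032]

x̄ = F·x = [-4, -3]
P̄ = F·P·Fᵀ + Q = [29 16; 16 15]
y = z − H·x̄ = [-3, 20]
S = H·P̄·Hᵀ + R = [51 -84; -84 688]
K = P̄·Hᵀ·S⁻¹ = [-1637/7008 1567/9344; 1609/7008 1525/9344]
x' = x̄ + K·y = [4/73, -31/73]
P' = (I − K·H)·P̄ = [8045/28032 -1777/28032; -1777/28032 7877/28032]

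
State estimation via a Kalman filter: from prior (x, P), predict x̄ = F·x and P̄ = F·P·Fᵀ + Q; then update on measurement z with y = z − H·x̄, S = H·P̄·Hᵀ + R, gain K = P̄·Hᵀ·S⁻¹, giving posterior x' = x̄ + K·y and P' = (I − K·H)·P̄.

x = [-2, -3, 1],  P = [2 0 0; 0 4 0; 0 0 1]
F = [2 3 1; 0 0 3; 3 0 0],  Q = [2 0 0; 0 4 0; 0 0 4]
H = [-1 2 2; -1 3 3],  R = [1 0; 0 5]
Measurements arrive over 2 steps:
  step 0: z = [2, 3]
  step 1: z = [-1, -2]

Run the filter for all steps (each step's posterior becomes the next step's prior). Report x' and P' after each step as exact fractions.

step 0: x' = [-241/53, 1930/583, -2534/583], P' = [3765/212 433/212 313/53; 433/212 19287/2332 -4249/583; 313/53 -4249/583 5850/583]
step 1: x' = [-37888633/108463259, 137773798/108463259, -216414410/108463259], P' = [2617267143/108463259 -699404252/108463259 1873478353/108463259; -699404252/108463259 542319458/108463259 -844523082/108463259; 1873478353/108463259 -844523082/108463259 1692089093/108463259]

step 0: x̄ = F·x = [-12, 3, -6]
step 0: P̄ = F·P·Fᵀ + Q = [47 3 12; 3 13 0; 12 0 22]
step 0: y = z − H·x̄ = [-4, 0]
step 0: S = H·P̄·Hᵀ + R = [128 182; 182 277]
step 0: K = P̄·Hᵀ·S⁻¹ = [-395/212 129/106; -181/2332 211/1166; -241/583 272/583]
step 0: x' = x̄ + K·y = [-241/53, 1930/583, -2534/583]
step 0: P' = (I − K·H)·P̄ = [3765/212 433/212 313/53; 433/212 19287/2332 -4249/583; 313/53 -4249/583 5850/583]
step 1: x̄ = F·x = [-186/53, -7602/583, -723/53]
step 1: P̄ = F·P·Fᵀ + Q = [34325/212 -3/53 30243/212; -3/53 54982/583 2817/53; 30243/212 2817/53 34733/212]
step 1: y = z − H·x̄ = [28481/583, 43453/583]
step 1: S = H·P̄·Hᵀ + R = [2449291/2332 953548/583; 953548/583 1510743/583]
step 1: K = P̄·Hᵀ·S⁻¹ = [-269118941/108463259 180991032/108463259; 94997004/108463259 -41441324/108463259; -178346331/108463259 133843936/108463259]
step 1: x' = x̄ + K·y = [-37888633/108463259, 137773798/108463259, -216414410/108463259]
step 1: P' = (I − K·H)·P̄ = [2617267143/108463259 -699404252/108463259 1873478353/108463259; -699404252/108463259 542319458/108463259 -844523082/108463259; 1873478353/108463259 -844523082/108463259 1692089093/108463259]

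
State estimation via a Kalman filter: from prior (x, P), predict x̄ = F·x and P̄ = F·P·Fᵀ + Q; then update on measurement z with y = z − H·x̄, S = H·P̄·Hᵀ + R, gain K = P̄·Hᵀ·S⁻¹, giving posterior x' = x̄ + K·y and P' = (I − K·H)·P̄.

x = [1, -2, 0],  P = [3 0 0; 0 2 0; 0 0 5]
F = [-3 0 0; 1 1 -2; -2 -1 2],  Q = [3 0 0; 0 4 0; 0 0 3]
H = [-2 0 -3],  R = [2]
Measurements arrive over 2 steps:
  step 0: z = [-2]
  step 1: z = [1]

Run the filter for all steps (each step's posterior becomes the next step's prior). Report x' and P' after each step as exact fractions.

step 0: x' = [-1101/671, -1487/671, 1176/671], P' = [7134/671 5589/671 -4680/671; 5589/671 9055/671 -3794/671; -4680/671 -3794/671 3218/671]
step 1: x' = [-1416417/1232531, -1102940/1232531, 541901/1232531], P' = [10283007/2465062 2393307/1232531 -3295872/1232531; 2393307/1232531 8937847/1232531 -1735922/1232531; -3295872/1232531 -1735922/1232531 2383130/1232531]

step 0: x̄ = F·x = [-3, -1, 0]
step 0: P̄ = F·P·Fᵀ + Q = [30 -9 18; -9 29 -28; 18 -28 37]
step 0: y = z − H·x̄ = [-8]
step 0: S = H·P̄·Hᵀ + R = [671]
step 0: K = P̄·Hᵀ·S⁻¹ = [-114/671; 102/671; -147/671]
step 0: x' = x̄ + K·y = [-1101/671, -1487/671, 1176/671]
step 0: P' = (I − K·H)·P̄ = [7134/671 5589/671 -4680/671; 5589/671 9055/671 -3794/671; -4680/671 -3794/671 3218/671]
step 1: x̄ = F·x = [3303/671, -4940/671, 6041/671]
step 1: P̄ = F·P·Fᵀ + Q = [66219/671 -66249/671 87651/671; -66249/671 76819/671 -96218/671; 87651/671 -96218/671 127448/671]
step 1: y = z − H·x̄ = [25400/671]
step 1: S = H·P̄·Hᵀ + R = [2465062/671]
step 1: K = P̄·Hᵀ·S⁻¹ = [-395391/2465062; 210576/1232531; -278823/1232531]
step 1: x' = x̄ + K·y = [-1416417/1232531, -1102940/1232531, 541901/1232531]
step 1: P' = (I − K·H)·P̄ = [10283007/2465062 2393307/1232531 -3295872/1232531; 2393307/1232531 8937847/1232531 -1735922/1232531; -3295872/1232531 -1735922/1232531 2383130/1232531]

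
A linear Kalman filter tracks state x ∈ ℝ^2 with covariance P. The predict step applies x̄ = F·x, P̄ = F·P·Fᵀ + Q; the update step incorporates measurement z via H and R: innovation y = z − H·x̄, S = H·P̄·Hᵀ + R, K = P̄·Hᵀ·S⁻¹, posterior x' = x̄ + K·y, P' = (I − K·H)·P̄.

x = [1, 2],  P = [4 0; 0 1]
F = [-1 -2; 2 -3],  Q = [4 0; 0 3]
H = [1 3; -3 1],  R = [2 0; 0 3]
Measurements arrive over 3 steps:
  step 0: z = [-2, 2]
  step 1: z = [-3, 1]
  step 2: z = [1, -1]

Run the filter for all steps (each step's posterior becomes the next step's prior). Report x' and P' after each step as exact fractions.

step 0: x' = [-15448/17129, -1031/2447], P' = [4850/17129 -72/2447; -72/2447 510/2447]
step 1: x' = [-9221494/19578311, -15950629/19578311], P' = [16057954/58734933 -511558/19578311; -511558/19578311 3969972/19578311]
step 2: x' = [94891283104/196798399167, 14883152611/65599466389], P' = [53793471146/196798399167 -1712673794/65599466389; -1712673794/65599466389 13293096120/65599466389]

step 0: x̄ = F·x = [-5, -4]
step 0: P̄ = F·P·Fᵀ + Q = [12 -2; -2 28]
step 0: y = z − H·x̄ = [15, -9]
step 0: S = H·P̄·Hᵀ + R = [254 64; 64 151]
step 0: K = P̄·Hᵀ·S⁻¹ = [1669/17129 -5018/17129; 729/2447 242/2447]
step 0: x' = x̄ + K·y = [-15448/17129, -1031/2447]
step 0: P' = (I − K·H)·P̄ = [4850/17129 -72/2447; -72/2447 510/2447]
step 1: x̄ = F·x = [29882/17129, -9245/17129]
step 1: P̄ = F·P·Fᵀ + Q = [85630/17129 12224/17129; 12224/17129 108965/17129]
step 1: y = z − H·x̄ = [-53534/17129, 116020/17129]
step 1: S = H·P̄·Hᵀ + R = [1173917/17129 -27787/17129; -27787/17129 857678/17129]
step 1: K = P̄·Hᵀ·S⁻¹ = [5726966/58734933 -16569512/58734933; 5699179/19578311 1834882/19578311]
step 1: x' = x̄ + K·y = [-9221494/19578311, -15950629/19578311]
step 1: P' = (I − K·H)·P̄ = [16057954/58734933 -511558/19578311; -511558/19578311 3969972/19578311]
step 2: x̄ = F·x = [41122752/19578311, 29408899/19578311]
step 2: P̄ = F·P·Fᵀ + Q = [292498654/58734933 40878262/58734933; 40878262/58734933 366041947/58734933]
step 2: y = z − H·x̄ = [-109771138/19578311, 74381046/19578311]
step 2: S = H·P̄·Hᵀ + R = [3949615615/58734933 -106396217/58734933; -106396217/58734933 2929465060/58734933]
step 2: K = P̄·Hᵀ·S⁻¹ = [19189703500/196798399167 -55506144940/196798399167; 19083307283/65599466389 6143705834/65599466389]
step 2: x' = x̄ + K·y = [94891283104/196798399167, 14883152611/65599466389]
step 2: P' = (I − K·H)·P̄ = [53793471146/196798399167 -1712673794/65599466389; -1712673794/65599466389 13293096120/65599466389]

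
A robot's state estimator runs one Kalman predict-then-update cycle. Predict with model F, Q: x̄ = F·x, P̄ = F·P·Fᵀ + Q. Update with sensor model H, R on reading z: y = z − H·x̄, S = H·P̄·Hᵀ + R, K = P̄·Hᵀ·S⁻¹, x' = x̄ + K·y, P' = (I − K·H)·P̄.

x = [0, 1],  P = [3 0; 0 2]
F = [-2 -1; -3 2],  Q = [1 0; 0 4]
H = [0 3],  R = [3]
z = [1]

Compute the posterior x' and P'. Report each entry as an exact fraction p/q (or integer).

x' = [-94/59, 41/118]
P' = [591/59 7/59; 7/59 39/118]

x̄ = F·x = [-1, 2]
P̄ = F·P·Fᵀ + Q = [15 14; 14 39]
y = z − H·x̄ = [-5]
S = H·P̄·Hᵀ + R = [354]
K = P̄·Hᵀ·S⁻¹ = [7/59; 39/118]
x' = x̄ + K·y = [-94/59, 41/118]
P' = (I − K·H)·P̄ = [591/59 7/59; 7/59 39/118]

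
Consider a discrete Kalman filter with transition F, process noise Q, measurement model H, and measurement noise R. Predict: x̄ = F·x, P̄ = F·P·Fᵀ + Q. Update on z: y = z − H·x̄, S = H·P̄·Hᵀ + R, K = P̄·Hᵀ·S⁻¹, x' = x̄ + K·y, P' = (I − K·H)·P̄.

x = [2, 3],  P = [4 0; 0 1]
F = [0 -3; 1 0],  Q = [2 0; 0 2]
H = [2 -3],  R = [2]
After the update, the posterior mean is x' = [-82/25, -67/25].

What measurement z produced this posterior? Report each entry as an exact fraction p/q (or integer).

z = [2]

x̄ = F·x = [-9, 2]
P̄ = F·P·Fᵀ + Q = [11 0; 0 6]
S = H·P̄·Hᵀ + R = [100]
K = P̄·Hᵀ·S⁻¹ = [11/50; -9/50]
x' − x̄ = [143/25, -117/25] = K·y
y = (KᵀK)⁻¹·Kᵀ·(x' − x̄) = [26]
z = y + H·x̄ = [26] + [-24] = [2]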